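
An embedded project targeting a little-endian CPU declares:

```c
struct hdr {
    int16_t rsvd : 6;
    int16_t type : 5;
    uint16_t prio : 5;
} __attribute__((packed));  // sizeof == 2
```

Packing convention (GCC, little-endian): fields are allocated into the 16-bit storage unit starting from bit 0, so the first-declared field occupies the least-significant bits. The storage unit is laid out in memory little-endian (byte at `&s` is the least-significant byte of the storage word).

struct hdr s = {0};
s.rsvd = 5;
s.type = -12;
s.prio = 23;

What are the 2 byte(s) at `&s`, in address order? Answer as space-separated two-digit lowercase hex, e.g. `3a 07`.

05 bd

[0+:6] rsvd=5 & 0x3f = 0x5; word=0x0005
[6+:5] type=-12 & 0x1f = 0x14; word=0x0505
[11+:5] prio=23 & 0x1f = 0x17; word=0xbd05
word = 0xbd05 → little-endian bytes:
  [0]=0x05  [1]=0xbd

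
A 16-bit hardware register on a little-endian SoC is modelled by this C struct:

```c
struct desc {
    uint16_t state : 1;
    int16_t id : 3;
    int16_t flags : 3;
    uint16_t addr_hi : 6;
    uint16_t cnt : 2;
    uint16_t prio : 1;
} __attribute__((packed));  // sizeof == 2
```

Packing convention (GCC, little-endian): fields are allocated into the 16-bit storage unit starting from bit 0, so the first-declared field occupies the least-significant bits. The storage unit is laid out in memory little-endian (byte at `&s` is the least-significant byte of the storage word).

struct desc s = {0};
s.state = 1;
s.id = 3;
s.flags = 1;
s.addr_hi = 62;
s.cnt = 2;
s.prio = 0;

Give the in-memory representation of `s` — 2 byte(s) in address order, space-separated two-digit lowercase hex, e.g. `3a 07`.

state:1 = 1 → 0x1 << 0 → word 0x0001
id:3 = 3 → 0x3 << 1 → word 0x0007
flags:3 = 1 → 0x1 << 4 → word 0x0017
addr_hi:6 = 62 → 0x3e << 7 → word 0x1f17
cnt:2 = 2 → 0x2 << 13 → word 0x5f17
prio:1 = 0 → 0x0 << 15 → word 0x5f17
word = 0x5f17 → little-endian bytes:
  [0]=0x17  [1]=0x5f

17 5f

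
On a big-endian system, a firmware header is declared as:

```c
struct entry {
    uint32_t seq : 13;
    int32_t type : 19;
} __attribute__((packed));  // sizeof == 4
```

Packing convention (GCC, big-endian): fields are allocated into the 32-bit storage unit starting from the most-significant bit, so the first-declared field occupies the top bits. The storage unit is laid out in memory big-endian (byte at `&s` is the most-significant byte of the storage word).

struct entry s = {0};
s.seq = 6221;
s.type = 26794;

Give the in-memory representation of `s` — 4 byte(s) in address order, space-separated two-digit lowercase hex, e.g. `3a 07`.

c2 68 68 aa

seq (13b) val=6221 bits=0x184d at bit 19: 0xc2680000
type (19b) val=26794 bits=0x68aa at bit 0: 0xc26868aa
word = 0xc26868aa → big-endian bytes:
  [0]=0xc2  [1]=0x68  [2]=0x68  [3]=0xaa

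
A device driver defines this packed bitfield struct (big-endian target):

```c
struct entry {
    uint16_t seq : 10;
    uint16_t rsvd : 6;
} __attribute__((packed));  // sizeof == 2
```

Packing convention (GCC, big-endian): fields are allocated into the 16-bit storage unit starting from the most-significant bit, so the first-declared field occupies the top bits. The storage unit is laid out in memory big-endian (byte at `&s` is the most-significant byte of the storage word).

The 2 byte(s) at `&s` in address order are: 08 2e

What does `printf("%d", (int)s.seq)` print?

32

[0]=0x08 [1]=0x2e (big-endian) → word 0x082e
seq:10 @ bit 6 → (0x082e>>6)&0x3ff = 0x20  ←
rsvd:6 @ bit 0 → (0x082e>>0)&0x3f = 0x2e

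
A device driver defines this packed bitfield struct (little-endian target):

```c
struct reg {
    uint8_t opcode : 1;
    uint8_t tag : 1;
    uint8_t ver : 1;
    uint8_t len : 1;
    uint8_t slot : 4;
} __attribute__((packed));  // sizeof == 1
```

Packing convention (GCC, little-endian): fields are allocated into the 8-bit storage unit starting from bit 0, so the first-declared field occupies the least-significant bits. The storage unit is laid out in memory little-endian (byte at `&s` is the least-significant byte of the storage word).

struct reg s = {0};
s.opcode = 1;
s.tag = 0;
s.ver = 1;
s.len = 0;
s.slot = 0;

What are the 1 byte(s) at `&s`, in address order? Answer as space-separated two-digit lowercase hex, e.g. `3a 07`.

05

opcode (1b) val=1 bits=0x1 at bit 0: 0x01
tag (1b) val=0 bits=0x0 at bit 1: 0x01
ver (1b) val=1 bits=0x1 at bit 2: 0x05
len (1b) val=0 bits=0x0 at bit 3: 0x05
slot (4b) val=0 bits=0x0 at bit 4: 0x05
word = 0x05 → little-endian bytes:
  [0]=0x05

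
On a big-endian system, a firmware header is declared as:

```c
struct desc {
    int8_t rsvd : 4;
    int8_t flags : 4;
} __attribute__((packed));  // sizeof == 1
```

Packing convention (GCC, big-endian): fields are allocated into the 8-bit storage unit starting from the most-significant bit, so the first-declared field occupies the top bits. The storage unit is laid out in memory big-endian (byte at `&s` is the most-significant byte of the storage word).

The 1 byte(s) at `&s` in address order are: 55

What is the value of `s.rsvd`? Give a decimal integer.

5

[0]=0x55 (big-endian) → word 0x55
rsvd:4 @ bit 4 → (0x55>>4)&0xf = 0x5  ←
flags:4 @ bit 0 → (0x55>>0)&0xf = 0x5
rsvd signed 4b, MSB=0: value = 5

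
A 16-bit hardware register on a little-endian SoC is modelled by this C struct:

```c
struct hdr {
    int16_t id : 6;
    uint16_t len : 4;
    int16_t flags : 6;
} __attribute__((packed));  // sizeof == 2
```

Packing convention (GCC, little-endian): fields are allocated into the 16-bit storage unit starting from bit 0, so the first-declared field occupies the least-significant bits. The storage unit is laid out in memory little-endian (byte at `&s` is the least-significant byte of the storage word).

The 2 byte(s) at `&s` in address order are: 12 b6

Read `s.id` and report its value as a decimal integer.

18

[0]=0x12 [1]=0xb6 (little-endian) → word 0xb612
id:6 @ bit 0 → (0xb612>>0)&0x3f = 0x12  ←
len:4 @ bit 6 → (0xb612>>6)&0xf = 0x8
flags:6 @ bit 10 → (0xb612>>10)&0x3f = 0x2d
id signed 6b, MSB=0: value = 18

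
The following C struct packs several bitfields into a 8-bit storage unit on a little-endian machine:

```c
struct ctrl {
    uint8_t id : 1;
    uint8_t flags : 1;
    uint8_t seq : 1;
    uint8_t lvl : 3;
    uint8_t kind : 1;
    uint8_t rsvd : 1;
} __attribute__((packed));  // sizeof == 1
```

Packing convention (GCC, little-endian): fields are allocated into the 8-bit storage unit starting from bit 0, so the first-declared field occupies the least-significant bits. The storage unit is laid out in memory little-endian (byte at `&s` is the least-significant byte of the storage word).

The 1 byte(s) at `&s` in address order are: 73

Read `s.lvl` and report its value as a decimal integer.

6

[0]=0x73 (little-endian) → word 0x73
id:1 @ bit 0 → (0x73>>0)&0x1 = 0x1
flags:1 @ bit 1 → (0x73>>1)&0x1 = 0x1
seq:1 @ bit 2 → (0x73>>2)&0x1 = 0x0
lvl:3 @ bit 3 → (0x73>>3)&0x7 = 0x6  ←
kind:1 @ bit 6 → (0x73>>6)&0x1 = 0x1
rsvd:1 @ bit 7 → (0x73>>7)&0x1 = 0x0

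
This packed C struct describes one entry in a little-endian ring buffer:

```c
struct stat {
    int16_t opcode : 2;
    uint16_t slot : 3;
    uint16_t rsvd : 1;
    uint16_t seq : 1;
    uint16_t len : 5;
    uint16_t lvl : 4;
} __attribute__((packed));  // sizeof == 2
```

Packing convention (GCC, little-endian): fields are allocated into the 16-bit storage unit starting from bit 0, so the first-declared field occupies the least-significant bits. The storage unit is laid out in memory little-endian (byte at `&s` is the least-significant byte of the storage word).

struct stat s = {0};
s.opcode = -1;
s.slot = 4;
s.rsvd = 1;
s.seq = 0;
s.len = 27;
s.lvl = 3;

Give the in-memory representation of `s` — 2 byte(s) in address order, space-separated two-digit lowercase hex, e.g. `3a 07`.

opcode (2b) val=-1 bits=0x3 at bit 0: 0x0003
slot (3b) val=4 bits=0x4 at bit 2: 0x0013
rsvd (1b) val=1 bits=0x1 at bit 5: 0x0033
seq (1b) val=0 bits=0x0 at bit 6: 0x0033
len (5b) val=27 bits=0x1b at bit 7: 0x0db3
lvl (4b) val=3 bits=0x3 at bit 12: 0x3db3
word = 0x3db3 → little-endian bytes:
  [0]=0xb3  [1]=0x3d

b3 3d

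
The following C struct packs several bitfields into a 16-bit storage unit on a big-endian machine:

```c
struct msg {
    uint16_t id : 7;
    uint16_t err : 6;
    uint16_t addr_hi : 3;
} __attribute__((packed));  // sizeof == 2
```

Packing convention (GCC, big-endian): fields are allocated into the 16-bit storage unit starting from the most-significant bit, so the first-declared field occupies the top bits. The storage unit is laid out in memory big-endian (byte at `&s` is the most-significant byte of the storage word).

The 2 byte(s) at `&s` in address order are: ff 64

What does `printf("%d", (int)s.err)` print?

44

[0]=0xff [1]=0x64 (big-endian) → word 0xff64
id [9+:7] = (word>>9) & 0x7f = 127
err [3+:6] = (word>>3) & 0x3f = 44  ←
addr_hi [0+:3] = (word>>0) & 0x7 = 4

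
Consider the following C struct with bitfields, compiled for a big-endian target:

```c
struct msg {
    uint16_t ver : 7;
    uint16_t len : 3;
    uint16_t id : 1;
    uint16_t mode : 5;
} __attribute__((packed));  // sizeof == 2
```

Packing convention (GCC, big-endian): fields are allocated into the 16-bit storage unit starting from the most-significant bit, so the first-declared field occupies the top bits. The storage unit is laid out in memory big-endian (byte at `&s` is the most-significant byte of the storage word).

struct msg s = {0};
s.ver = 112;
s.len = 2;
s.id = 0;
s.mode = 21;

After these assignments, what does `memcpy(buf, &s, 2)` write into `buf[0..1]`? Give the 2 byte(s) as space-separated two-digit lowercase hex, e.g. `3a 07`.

e0 95

[9+:7] ver=112 & 0x7f = 0x70; word=0xe000
[6+:3] len=2 & 0x7 = 0x2; word=0xe080
[5+:1] id=0 & 0x1 = 0x0; word=0xe080
[0+:5] mode=21 & 0x1f = 0x15; word=0xe095
word = 0xe095 → big-endian bytes:
  [0]=0xe0  [1]=0x95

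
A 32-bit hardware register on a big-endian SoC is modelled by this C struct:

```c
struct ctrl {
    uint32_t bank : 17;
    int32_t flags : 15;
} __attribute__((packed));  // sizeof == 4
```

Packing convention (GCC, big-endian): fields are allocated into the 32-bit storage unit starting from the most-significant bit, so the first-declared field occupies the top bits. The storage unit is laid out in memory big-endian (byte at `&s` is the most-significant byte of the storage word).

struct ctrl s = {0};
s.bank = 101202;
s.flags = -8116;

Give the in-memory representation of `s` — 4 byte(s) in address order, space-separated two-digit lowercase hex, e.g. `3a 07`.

c5 a9 60 4c

bank:17 = 101202 → 0x18b52 << 15 → word 0xc5a90000
flags:15 = -8116 → 0x604c << 0 → word 0xc5a9604c
word = 0xc5a9604c → big-endian bytes:
  [0]=0xc5  [1]=0xa9  [2]=0x60  [3]=0x4c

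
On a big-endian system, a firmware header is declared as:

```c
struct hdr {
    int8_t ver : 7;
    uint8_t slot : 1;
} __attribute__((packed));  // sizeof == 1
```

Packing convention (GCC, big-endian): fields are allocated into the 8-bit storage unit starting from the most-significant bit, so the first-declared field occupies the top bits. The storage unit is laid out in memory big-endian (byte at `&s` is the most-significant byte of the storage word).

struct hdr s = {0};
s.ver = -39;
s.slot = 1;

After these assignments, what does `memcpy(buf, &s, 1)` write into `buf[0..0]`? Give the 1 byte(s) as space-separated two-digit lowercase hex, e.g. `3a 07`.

b3

[1+:7] ver=-39 & 0x7f = 0x59; word=0xb2
[0+:1] slot=1 & 0x1 = 0x1; word=0xb3
word = 0xb3 → big-endian bytes:
  [0]=0xb3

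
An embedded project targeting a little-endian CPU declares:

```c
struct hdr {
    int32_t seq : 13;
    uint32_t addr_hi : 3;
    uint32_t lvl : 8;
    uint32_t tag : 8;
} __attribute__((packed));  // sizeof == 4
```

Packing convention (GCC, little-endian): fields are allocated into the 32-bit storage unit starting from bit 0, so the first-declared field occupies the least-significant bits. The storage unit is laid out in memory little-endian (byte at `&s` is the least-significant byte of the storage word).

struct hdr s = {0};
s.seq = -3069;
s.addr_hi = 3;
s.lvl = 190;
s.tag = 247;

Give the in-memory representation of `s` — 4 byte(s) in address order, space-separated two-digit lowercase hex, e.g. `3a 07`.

03 74 be f7

[0+:13] seq=-3069 & 0x1fff = 0x1403; word=0x00001403
[13+:3] addr_hi=3 & 0x7 = 0x3; word=0x00007403
[16+:8] lvl=190 & 0xff = 0xbe; word=0x00be7403
[24+:8] tag=247 & 0xff = 0xf7; word=0xf7be7403
word = 0xf7be7403 → little-endian bytes:
  [0]=0x03  [1]=0x74  [2]=0xbe  [3]=0xf7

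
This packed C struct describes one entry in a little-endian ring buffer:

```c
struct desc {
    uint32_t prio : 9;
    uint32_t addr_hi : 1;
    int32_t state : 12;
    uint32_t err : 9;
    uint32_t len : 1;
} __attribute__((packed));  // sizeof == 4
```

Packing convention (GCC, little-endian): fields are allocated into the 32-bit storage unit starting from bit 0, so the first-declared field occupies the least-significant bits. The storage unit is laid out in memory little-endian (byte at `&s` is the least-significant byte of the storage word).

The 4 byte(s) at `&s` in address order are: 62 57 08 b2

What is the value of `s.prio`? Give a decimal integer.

354

[0]=0x62 [1]=0x57 [2]=0x08 [3]=0xb2 (little-endian) → word 0xb2085762
prio:9 @ bit 0 → (0xb2085762>>0)&0x1ff = 0x162  ←
addr_hi:1 @ bit 9 → (0xb2085762>>9)&0x1 = 0x1
state:12 @ bit 10 → (0xb2085762>>10)&0xfff = 0x215
err:9 @ bit 22 → (0xb2085762>>22)&0x1ff = 0xc8
len:1 @ bit 31 → (0xb2085762>>31)&0x1 = 0x1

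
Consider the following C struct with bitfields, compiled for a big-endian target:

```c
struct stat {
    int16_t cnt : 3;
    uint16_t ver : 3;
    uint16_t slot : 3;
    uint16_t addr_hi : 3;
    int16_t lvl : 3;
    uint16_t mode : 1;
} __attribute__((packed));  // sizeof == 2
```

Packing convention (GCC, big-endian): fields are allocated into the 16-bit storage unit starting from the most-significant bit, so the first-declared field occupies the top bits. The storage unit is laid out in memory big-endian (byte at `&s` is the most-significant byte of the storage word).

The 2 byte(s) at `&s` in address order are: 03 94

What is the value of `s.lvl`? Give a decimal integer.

2

[0]=0x03 [1]=0x94 (big-endian) → word 0x0394
cnt [13+:3] = (word>>13) & 0x7 = 0
ver [10+:3] = (word>>10) & 0x7 = 0
slot [7+:3] = (word>>7) & 0x7 = 7
addr_hi [4+:3] = (word>>4) & 0x7 = 1
lvl [1+:3] = (word>>1) & 0x7 = 2  ←
mode [0+:1] = (word>>0) & 0x1 = 0
lvl signed 3b, MSB=0: value = 2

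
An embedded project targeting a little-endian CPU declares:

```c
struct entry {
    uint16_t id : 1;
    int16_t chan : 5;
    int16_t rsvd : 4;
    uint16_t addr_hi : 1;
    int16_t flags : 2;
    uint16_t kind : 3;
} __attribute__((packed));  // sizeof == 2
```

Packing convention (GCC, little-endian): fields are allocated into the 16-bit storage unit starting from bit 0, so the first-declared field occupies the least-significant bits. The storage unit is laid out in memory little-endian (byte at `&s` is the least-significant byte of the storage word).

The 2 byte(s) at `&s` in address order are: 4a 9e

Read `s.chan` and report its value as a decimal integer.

5

[0]=0x4a [1]=0x9e (little-endian) → word 0x9e4a
id [0+:1] = (word>>0) & 0x1 = 0
chan [1+:5] = (word>>1) & 0x1f = 5  ←
rsvd [6+:4] = (word>>6) & 0xf = 9
addr_hi [10+:1] = (word>>10) & 0x1 = 1
flags [11+:2] = (word>>11) & 0x3 = 3
kind [13+:3] = (word>>13) & 0x7 = 4
chan signed 5b, MSB=0: value = 5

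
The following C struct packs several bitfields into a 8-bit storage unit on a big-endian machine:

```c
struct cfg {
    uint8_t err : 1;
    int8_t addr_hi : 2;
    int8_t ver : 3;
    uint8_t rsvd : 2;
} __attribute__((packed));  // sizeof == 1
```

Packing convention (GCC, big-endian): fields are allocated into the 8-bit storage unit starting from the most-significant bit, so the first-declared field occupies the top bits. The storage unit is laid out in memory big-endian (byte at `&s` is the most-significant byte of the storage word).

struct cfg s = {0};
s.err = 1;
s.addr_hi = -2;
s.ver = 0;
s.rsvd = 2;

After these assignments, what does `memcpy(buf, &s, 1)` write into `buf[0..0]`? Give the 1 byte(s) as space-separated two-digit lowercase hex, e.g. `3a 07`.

[7+:1] err=1 & 0x1 = 0x1; word=0x80
[5+:2] addr_hi=-2 & 0x3 = 0x2; word=0xc0
[2+:3] ver=0 & 0x7 = 0x0; word=0xc0
[0+:2] rsvd=2 & 0x3 = 0x2; word=0xc2
word = 0xc2 → big-endian bytes:
  [0]=0xc2

c2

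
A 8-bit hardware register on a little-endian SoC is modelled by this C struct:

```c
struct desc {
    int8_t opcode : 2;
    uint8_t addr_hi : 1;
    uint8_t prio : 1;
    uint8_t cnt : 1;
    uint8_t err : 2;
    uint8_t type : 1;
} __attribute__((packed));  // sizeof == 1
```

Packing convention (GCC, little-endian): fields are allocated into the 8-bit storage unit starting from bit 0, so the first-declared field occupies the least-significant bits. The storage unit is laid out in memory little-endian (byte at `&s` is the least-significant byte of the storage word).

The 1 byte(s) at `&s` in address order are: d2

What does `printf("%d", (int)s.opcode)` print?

-2

[0]=0xd2 (little-endian) → word 0xd2
opcode:2 @ bit 0 → (0xd2>>0)&0x3 = 0x2  ←
addr_hi:1 @ bit 2 → (0xd2>>2)&0x1 = 0x0
prio:1 @ bit 3 → (0xd2>>3)&0x1 = 0x0
cnt:1 @ bit 4 → (0xd2>>4)&0x1 = 0x1
err:2 @ bit 5 → (0xd2>>5)&0x3 = 0x2
type:1 @ bit 7 → (0xd2>>7)&0x1 = 0x1
opcode signed 2b, MSB=1: 2 - 4 = -2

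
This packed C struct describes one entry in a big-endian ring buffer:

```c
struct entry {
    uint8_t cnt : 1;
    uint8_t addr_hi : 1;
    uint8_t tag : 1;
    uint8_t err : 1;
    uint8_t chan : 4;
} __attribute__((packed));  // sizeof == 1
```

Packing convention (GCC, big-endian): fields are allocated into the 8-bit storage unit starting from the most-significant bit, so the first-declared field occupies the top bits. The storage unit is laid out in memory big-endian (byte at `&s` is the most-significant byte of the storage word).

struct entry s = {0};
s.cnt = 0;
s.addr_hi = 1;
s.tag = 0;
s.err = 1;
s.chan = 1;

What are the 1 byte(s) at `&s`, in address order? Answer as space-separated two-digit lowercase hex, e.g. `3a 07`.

51

cnt (1b) val=0 bits=0x0 at bit 7: 0x00
addr_hi (1b) val=1 bits=0x1 at bit 6: 0x40
tag (1b) val=0 bits=0x0 at bit 5: 0x40
err (1b) val=1 bits=0x1 at bit 4: 0x50
chan (4b) val=1 bits=0x1 at bit 0: 0x51
word = 0x51 → big-endian bytes:
  [0]=0x51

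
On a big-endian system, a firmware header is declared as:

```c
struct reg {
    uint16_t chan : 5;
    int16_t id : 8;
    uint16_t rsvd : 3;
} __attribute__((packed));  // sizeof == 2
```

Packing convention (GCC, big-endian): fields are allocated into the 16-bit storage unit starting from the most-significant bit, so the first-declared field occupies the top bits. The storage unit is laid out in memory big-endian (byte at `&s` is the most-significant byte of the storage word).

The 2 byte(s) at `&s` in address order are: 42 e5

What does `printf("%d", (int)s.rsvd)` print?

5

[0]=0x42 [1]=0xe5 (big-endian) → word 0x42e5
chan [11+:5] = (word>>11) & 0x1f = 8
id [3+:8] = (word>>3) & 0xff = 92
rsvd [0+:3] = (word>>0) & 0x7 = 5  ←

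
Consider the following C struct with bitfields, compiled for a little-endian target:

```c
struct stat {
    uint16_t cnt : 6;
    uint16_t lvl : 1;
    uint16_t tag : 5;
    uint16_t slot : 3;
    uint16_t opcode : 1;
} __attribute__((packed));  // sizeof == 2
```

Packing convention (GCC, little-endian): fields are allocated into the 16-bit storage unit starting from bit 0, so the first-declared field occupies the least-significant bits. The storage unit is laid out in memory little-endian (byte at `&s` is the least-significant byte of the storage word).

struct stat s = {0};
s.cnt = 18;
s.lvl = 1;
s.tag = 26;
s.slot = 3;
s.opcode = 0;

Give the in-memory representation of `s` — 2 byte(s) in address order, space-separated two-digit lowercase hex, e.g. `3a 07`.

[0+:6] cnt=18 & 0x3f = 0x12; word=0x0012
[6+:1] lvl=1 & 0x1 = 0x1; word=0x0052
[7+:5] tag=26 & 0x1f = 0x1a; word=0x0d52
[12+:3] slot=3 & 0x7 = 0x3; word=0x3d52
[15+:1] opcode=0 & 0x1 = 0x0; word=0x3d52
word = 0x3d52 → little-endian bytes:
  [0]=0x52  [1]=0x3d

52 3d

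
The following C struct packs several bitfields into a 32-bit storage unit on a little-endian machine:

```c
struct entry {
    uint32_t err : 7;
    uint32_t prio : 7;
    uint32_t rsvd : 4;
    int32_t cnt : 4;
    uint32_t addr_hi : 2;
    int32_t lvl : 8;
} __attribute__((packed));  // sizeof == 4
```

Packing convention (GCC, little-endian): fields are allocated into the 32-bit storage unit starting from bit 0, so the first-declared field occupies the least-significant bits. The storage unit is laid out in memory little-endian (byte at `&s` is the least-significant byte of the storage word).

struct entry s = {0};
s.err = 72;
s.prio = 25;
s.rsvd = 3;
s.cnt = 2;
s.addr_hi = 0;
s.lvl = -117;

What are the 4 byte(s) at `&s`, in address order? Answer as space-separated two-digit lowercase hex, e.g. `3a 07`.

err (7b) val=72 bits=0x48 at bit 0: 0x00000048
prio (7b) val=25 bits=0x19 at bit 7: 0x00000cc8
rsvd (4b) val=3 bits=0x3 at bit 14: 0x0000ccc8
cnt (4b) val=2 bits=0x2 at bit 18: 0x0008ccc8
addr_hi (2b) val=0 bits=0x0 at bit 22: 0x0008ccc8
lvl (8b) val=-117 bits=0x8b at bit 24: 0x8b08ccc8
word = 0x8b08ccc8 → little-endian bytes:
  [0]=0xc8  [1]=0xcc  [2]=0x08  [3]=0x8b

c8 cc 08 8b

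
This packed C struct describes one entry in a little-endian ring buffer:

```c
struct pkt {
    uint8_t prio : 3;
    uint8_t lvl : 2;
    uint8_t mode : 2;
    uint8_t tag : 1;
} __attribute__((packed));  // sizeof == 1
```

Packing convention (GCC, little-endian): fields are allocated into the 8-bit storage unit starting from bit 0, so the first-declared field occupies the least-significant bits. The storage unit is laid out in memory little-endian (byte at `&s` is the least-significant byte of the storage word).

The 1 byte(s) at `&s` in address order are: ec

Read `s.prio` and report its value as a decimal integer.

[0]=0xec (little-endian) → word 0xec
prio [0+:3] = (word>>0) & 0x7 = 4  ←
lvl [3+:2] = (word>>3) & 0x3 = 1
mode [5+:2] = (word>>5) & 0x3 = 3
tag [7+:1] = (word>>7) & 0x1 = 1

4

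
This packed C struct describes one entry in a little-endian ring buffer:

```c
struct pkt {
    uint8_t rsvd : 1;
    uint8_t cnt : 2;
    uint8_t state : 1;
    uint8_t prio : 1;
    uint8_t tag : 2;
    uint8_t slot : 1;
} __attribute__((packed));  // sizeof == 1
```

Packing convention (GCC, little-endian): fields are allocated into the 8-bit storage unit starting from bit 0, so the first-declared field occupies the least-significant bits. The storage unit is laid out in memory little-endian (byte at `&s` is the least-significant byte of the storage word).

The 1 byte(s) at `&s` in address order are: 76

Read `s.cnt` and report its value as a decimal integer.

[0]=0x76 (little-endian) → word 0x76
rsvd [0+:1] = (word>>0) & 0x1 = 0
cnt [1+:2] = (word>>1) & 0x3 = 3  ←
state [3+:1] = (word>>3) & 0x1 = 0
prio [4+:1] = (word>>4) & 0x1 = 1
tag [5+:2] = (word>>5) & 0x3 = 3
slot [7+:1] = (word>>7) & 0x1 = 0

3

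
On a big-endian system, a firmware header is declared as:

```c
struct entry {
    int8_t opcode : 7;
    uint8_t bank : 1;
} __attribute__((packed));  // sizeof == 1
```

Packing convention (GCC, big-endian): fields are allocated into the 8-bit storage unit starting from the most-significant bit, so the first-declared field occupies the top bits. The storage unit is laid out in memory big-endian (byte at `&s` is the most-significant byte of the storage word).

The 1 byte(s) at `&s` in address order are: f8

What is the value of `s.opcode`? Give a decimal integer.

[0]=0xf8 (big-endian) → word 0xf8
opcode:7 @ bit 1 → (0xf8>>1)&0x7f = 0x7c  ←
bank:1 @ bit 0 → (0xf8>>0)&0x1 = 0x0
opcode signed 7b, MSB=1: 124 - 128 = -4

-4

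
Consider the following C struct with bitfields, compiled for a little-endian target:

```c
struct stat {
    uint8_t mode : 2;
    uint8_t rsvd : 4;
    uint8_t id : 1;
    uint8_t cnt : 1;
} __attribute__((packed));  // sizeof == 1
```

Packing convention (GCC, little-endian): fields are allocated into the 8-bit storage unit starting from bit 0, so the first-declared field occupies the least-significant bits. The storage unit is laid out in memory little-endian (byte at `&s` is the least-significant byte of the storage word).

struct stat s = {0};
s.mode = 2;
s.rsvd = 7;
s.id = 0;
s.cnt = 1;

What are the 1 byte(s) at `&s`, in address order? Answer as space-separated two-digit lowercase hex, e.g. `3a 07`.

9e

mode:2 = 2 → 0x2 << 0 → word 0x02
rsvd:4 = 7 → 0x7 << 2 → word 0x1e
id:1 = 0 → 0x0 << 6 → word 0x1e
cnt:1 = 1 → 0x1 << 7 → word 0x9e
word = 0x9e → little-endian bytes:
  [0]=0x9e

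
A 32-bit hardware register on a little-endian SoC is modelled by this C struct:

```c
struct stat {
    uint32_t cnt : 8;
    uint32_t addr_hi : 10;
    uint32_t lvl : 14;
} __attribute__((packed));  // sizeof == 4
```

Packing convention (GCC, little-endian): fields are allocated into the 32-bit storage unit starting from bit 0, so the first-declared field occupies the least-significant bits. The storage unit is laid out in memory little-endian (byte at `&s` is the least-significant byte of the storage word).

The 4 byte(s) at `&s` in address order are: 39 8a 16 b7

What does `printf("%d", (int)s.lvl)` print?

[0]=0x39 [1]=0x8a [2]=0x16 [3]=0xb7 (little-endian) → word 0xb7168a39
cnt [0+:8] = (word>>0) & 0xff = 57
addr_hi [8+:10] = (word>>8) & 0x3ff = 650
lvl [18+:14] = (word>>18) & 0x3fff = 11717  ←

11717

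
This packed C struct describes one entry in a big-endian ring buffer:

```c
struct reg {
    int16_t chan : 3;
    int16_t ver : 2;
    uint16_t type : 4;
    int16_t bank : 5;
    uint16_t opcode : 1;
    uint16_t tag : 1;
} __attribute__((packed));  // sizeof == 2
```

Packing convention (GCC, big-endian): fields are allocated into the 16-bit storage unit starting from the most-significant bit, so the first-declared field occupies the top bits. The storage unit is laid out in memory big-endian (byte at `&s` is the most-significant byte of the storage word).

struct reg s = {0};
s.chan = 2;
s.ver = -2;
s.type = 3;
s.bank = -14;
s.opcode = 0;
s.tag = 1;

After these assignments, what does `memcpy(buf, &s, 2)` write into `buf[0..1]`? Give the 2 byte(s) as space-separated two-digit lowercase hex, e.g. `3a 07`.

chan:3 = 2 → 0x2 << 13 → word 0x4000
ver:2 = -2 → 0x2 << 11 → word 0x5000
type:4 = 3 → 0x3 << 7 → word 0x5180
bank:5 = -14 → 0x12 << 2 → word 0x51c8
opcode:1 = 0 → 0x0 << 1 → word 0x51c8
tag:1 = 1 → 0x1 << 0 → word 0x51c9
word = 0x51c9 → big-endian bytes:
  [0]=0x51  [1]=0xc9

51 c9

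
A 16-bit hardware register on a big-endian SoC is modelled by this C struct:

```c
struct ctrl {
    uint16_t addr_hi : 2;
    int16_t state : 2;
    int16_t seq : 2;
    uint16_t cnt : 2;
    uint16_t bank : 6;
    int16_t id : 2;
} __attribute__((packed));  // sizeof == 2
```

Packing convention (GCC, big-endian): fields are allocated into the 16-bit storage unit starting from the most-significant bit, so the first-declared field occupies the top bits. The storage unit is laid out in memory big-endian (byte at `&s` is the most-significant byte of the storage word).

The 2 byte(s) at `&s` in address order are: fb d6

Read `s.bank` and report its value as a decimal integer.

[0]=0xfb [1]=0xd6 (big-endian) → word 0xfbd6
addr_hi [14+:2] = (word>>14) & 0x3 = 3
state [12+:2] = (word>>12) & 0x3 = 3
seq [10+:2] = (word>>10) & 0x3 = 2
cnt [8+:2] = (word>>8) & 0x3 = 3
bank [2+:6] = (word>>2) & 0x3f = 53  ←
id [0+:2] = (word>>0) & 0x3 = 2

53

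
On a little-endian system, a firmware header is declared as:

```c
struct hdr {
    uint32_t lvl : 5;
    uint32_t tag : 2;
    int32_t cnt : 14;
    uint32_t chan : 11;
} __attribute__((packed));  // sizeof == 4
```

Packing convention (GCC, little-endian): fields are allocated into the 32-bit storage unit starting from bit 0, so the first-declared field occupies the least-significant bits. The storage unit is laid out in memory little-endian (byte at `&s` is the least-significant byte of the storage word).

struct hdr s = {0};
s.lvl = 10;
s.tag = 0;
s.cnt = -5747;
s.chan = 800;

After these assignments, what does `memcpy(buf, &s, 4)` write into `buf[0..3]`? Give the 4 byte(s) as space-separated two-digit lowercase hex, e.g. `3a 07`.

8a c6 14 64

[0+:5] lvl=10 & 0x1f = 0xa; word=0x0000000a
[5+:2] tag=0 & 0x3 = 0x0; word=0x0000000a
[7+:14] cnt=-5747 & 0x3fff = 0x298d; word=0x0014c68a
[21+:11] chan=800 & 0x7ff = 0x320; word=0x6414c68a
word = 0x6414c68a → little-endian bytes:
  [0]=0x8a  [1]=0xc6  [2]=0x14  [3]=0x64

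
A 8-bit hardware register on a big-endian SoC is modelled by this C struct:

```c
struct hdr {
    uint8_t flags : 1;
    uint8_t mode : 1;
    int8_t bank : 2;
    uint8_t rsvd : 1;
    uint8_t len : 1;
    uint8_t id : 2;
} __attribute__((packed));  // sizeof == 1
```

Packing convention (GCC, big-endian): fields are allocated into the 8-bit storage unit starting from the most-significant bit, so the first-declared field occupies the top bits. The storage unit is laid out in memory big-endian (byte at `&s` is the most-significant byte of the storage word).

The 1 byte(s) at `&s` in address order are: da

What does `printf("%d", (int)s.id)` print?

[0]=0xda (big-endian) → word 0xda
flags:1 @ bit 7 → (0xda>>7)&0x1 = 0x1
mode:1 @ bit 6 → (0xda>>6)&0x1 = 0x1
bank:2 @ bit 4 → (0xda>>4)&0x3 = 0x1
rsvd:1 @ bit 3 → (0xda>>3)&0x1 = 0x1
len:1 @ bit 2 → (0xda>>2)&0x1 = 0x0
id:2 @ bit 0 → (0xda>>0)&0x3 = 0x2  ←

2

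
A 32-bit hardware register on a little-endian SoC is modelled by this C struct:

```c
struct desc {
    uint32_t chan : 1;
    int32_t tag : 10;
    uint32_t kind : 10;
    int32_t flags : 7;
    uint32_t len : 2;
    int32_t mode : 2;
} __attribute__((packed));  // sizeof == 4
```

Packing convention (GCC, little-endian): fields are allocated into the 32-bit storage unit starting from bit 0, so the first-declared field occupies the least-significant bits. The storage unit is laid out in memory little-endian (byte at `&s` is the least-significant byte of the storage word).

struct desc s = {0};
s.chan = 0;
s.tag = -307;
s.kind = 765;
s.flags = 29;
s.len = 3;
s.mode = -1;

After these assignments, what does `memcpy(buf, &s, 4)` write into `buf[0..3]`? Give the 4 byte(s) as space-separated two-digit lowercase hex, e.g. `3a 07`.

9a ed b7 f3

[0+:1] chan=0 & 0x1 = 0x0; word=0x00000000
[1+:10] tag=-307 & 0x3ff = 0x2cd; word=0x0000059a
[11+:10] kind=765 & 0x3ff = 0x2fd; word=0x0017ed9a
[21+:7] flags=29 & 0x7f = 0x1d; word=0x03b7ed9a
[28+:2] len=3 & 0x3 = 0x3; word=0x33b7ed9a
[30+:2] mode=-1 & 0x3 = 0x3; word=0xf3b7ed9a
word = 0xf3b7ed9a → little-endian bytes:
  [0]=0x9a  [1]=0xed  [2]=0xb7  [3]=0xf3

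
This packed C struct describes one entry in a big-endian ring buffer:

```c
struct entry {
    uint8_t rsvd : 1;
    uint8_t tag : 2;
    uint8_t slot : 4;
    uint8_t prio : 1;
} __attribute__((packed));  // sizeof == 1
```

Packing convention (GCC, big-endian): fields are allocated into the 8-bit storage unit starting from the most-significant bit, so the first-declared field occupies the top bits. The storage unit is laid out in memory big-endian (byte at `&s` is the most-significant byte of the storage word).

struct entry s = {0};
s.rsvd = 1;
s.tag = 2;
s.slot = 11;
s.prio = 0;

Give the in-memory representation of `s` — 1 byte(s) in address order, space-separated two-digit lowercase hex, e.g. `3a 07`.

d6

rsvd:1 = 1 → 0x1 << 7 → word 0x80
tag:2 = 2 → 0x2 << 5 → word 0xc0
slot:4 = 11 → 0xb << 1 → word 0xd6
prio:1 = 0 → 0x0 << 0 → word 0xd6
word = 0xd6 → big-endian bytes:
  [0]=0xd6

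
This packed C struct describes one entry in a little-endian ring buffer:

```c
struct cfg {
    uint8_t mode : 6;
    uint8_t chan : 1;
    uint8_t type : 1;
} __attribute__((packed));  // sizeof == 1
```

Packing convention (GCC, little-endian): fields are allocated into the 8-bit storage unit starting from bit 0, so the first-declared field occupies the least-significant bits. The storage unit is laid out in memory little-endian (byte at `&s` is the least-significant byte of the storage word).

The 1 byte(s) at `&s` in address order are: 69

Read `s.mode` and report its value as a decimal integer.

41

[0]=0x69 (little-endian) → word 0x69
mode:6 @ bit 0 → (0x69>>0)&0x3f = 0x29  ←
chan:1 @ bit 6 → (0x69>>6)&0x1 = 0x1
type:1 @ bit 7 → (0x69>>7)&0x1 = 0x0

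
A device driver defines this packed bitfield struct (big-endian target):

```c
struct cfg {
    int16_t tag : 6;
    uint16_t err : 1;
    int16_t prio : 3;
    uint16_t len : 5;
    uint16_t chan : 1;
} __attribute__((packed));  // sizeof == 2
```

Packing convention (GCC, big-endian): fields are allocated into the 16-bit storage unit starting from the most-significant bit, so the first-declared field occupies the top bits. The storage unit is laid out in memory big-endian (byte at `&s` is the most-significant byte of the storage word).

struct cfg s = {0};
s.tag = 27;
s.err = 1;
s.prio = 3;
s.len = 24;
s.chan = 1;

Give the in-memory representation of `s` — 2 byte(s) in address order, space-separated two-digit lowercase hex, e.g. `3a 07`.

tag:6 = 27 → 0x1b << 10 → word 0x6c00
err:1 = 1 → 0x1 << 9 → word 0x6e00
prio:3 = 3 → 0x3 << 6 → word 0x6ec0
len:5 = 24 → 0x18 << 1 → word 0x6ef0
chan:1 = 1 → 0x1 << 0 → word 0x6ef1
word = 0x6ef1 → big-endian bytes:
  [0]=0x6e  [1]=0xf1

6e f1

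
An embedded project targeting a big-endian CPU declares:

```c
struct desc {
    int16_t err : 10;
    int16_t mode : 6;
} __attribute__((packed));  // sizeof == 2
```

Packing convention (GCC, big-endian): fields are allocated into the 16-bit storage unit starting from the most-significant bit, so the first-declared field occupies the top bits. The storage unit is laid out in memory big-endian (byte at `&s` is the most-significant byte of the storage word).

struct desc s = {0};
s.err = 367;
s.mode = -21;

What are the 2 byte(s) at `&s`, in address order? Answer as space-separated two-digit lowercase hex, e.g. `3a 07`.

5b eb

[6+:10] err=367 & 0x3ff = 0x16f; word=0x5bc0
[0+:6] mode=-21 & 0x3f = 0x2b; word=0x5beb
word = 0x5beb → big-endian bytes:
  [0]=0x5b  [1]=0xeb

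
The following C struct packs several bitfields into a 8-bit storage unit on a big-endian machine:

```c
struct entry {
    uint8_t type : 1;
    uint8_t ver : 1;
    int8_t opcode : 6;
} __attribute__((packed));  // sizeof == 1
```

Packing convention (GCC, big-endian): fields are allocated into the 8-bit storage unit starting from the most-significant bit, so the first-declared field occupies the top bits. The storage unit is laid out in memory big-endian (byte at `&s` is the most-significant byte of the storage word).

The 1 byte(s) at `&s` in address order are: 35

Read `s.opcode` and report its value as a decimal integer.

-11

[0]=0x35 (big-endian) → word 0x35
type [7+:1] = (word>>7) & 0x1 = 0
ver [6+:1] = (word>>6) & 0x1 = 0
opcode [0+:6] = (word>>0) & 0x3f = 53  ←
opcode signed 6b, MSB=1: 53 - 64 = -11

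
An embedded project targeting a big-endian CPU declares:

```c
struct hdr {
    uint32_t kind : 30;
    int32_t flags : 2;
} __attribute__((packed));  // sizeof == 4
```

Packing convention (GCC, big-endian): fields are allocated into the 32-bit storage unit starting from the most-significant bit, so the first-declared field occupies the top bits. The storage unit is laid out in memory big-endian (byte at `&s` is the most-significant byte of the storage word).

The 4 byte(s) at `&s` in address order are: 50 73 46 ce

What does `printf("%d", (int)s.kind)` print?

[0]=0x50 [1]=0x73 [2]=0x46 [3]=0xce (big-endian) → word 0x507346ce
kind:30 @ bit 2 → (0x507346ce>>2)&0x3fffffff = 0x141cd1b3  ←
flags:2 @ bit 0 → (0x507346ce>>0)&0x3 = 0x2

337433011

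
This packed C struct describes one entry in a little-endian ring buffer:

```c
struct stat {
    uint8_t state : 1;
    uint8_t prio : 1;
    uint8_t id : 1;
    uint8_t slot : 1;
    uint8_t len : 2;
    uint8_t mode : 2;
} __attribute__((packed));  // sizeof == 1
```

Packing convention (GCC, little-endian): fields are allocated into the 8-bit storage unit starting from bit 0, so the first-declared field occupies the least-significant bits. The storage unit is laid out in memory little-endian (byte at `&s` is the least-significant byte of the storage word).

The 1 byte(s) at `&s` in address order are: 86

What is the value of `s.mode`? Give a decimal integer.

[0]=0x86 (little-endian) → word 0x86
state [0+:1] = (word>>0) & 0x1 = 0
prio [1+:1] = (word>>1) & 0x1 = 1
id [2+:1] = (word>>2) & 0x1 = 1
slot [3+:1] = (word>>3) & 0x1 = 0
len [4+:2] = (word>>4) & 0x3 = 0
mode [6+:2] = (word>>6) & 0x3 = 2  ←

2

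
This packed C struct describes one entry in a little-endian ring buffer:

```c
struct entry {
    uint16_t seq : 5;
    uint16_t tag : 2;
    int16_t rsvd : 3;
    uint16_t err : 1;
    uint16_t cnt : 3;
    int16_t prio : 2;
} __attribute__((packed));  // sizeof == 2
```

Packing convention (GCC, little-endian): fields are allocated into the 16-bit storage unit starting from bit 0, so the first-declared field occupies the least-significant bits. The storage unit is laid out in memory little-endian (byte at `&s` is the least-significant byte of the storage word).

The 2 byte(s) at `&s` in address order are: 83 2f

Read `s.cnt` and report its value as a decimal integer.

5

[0]=0x83 [1]=0x2f (little-endian) → word 0x2f83
seq:5 @ bit 0 → (0x2f83>>0)&0x1f = 0x3
tag:2 @ bit 5 → (0x2f83>>5)&0x3 = 0x0
rsvd:3 @ bit 7 → (0x2f83>>7)&0x7 = 0x7
err:1 @ bit 10 → (0x2f83>>10)&0x1 = 0x1
cnt:3 @ bit 11 → (0x2f83>>11)&0x7 = 0x5  ←
prio:2 @ bit 14 → (0x2f83>>14)&0x3 = 0x0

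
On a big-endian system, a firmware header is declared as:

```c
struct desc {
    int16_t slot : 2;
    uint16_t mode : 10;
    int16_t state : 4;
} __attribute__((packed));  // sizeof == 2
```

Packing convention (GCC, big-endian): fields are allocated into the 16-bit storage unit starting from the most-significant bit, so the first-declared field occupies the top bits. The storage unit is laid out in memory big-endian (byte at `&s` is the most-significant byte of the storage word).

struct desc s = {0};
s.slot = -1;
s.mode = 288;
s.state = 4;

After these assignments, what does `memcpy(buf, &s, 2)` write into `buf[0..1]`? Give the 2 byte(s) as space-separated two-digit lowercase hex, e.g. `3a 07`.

d2 04

[14+:2] slot=-1 & 0x3 = 0x3; word=0xc000
[4+:10] mode=288 & 0x3ff = 0x120; word=0xd200
[0+:4] state=4 & 0xf = 0x4; word=0xd204
word = 0xd204 → big-endian bytes:
  [0]=0xd2  [1]=0x04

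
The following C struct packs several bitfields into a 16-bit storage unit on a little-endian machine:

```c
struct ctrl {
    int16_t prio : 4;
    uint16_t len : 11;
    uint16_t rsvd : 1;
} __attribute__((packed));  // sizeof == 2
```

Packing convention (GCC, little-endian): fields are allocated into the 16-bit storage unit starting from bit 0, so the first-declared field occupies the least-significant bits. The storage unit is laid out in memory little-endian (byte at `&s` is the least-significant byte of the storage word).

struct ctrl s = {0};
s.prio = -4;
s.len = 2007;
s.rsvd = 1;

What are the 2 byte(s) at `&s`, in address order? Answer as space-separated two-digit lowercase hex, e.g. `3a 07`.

prio (4b) val=-4 bits=0xc at bit 0: 0x000c
len (11b) val=2007 bits=0x7d7 at bit 4: 0x7d7c
rsvd (1b) val=1 bits=0x1 at bit 15: 0xfd7c
word = 0xfd7c → little-endian bytes:
  [0]=0x7c  [1]=0xfd

7c fd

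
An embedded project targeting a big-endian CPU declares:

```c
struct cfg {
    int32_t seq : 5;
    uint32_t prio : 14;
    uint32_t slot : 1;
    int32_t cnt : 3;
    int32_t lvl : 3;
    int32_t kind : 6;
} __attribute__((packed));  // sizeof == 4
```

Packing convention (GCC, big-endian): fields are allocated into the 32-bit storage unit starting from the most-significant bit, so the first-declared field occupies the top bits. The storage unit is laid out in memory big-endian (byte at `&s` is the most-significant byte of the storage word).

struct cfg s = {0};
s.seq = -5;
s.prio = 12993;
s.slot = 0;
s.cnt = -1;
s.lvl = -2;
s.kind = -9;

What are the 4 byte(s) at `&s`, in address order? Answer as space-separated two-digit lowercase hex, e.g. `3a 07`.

seq:5 = -5 → 0x1b << 27 → word 0xd8000000
prio:14 = 12993 → 0x32c1 << 13 → word 0xde582000
slot:1 = 0 → 0x0 << 12 → word 0xde582000
cnt:3 = -1 → 0x7 << 9 → word 0xde582e00
lvl:3 = -2 → 0x6 << 6 → word 0xde582f80
kind:6 = -9 → 0x37 << 0 → word 0xde582fb7
word = 0xde582fb7 → big-endian bytes:
  [0]=0xde  [1]=0x58  [2]=0x2f  [3]=0xb7

de 58 2f b7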